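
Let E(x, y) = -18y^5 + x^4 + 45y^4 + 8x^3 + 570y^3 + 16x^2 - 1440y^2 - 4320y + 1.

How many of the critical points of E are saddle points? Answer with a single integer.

6

E separates as a function of x plus a function of y, so ∇E=0 decouples.
∂E/∂x = 4x(x + 2)(x + 4) = 0 at x ∈ {-4, -2, 0}; ∂E/∂y = -90(y - 4)(y - 3)(y + 1)(y + 4) = 0 at y ∈ {-4, -1, 3, 4}.
The Hessian is diagonal: diag(E_xx, E_yy). Second derivatives: E_xx(-4)=32, E_xx(-2)=-16, E_xx(0)=32; E_yy(-4)=15120, E_yy(-1)=-5400, E_yy(3)=2520, E_yy(4)=-3600.
Saddle points occur where the two diagonal entries have opposite signs: (-4, -1), (-4, 4), (-2, -4), (-2, 3), (0, -1), (0, 4). Count: 6.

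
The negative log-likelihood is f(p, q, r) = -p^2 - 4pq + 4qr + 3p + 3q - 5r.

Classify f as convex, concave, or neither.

neither

f is quadratic, so its Hessian is the constant matrix H = [[-2, -4, 0], [-4, 0, 4], [0, 4, 0]].
Leading principal minors: -2, -16, 32.
Neither pattern holds ⇒ H is indefinite ⇒ neither convex nor concave.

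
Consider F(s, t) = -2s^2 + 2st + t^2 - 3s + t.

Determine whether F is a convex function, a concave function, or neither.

F is quadratic, so its Hessian is the constant matrix H = [[-4, 2], [2, 2]].
det(H) = -12, tr(H) = -2.
det(H) < 0, so H is indefinite: neither convex nor concave.

neither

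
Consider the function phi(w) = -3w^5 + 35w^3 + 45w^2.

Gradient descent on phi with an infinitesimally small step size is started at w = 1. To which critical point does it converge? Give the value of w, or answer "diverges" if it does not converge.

phi'(w) = -15w(w - 3)(w + 1)(w + 2), so phi'(1) = 180.
Gradient descent moves in the -phi' direction, i.e. w is decreasing.
The nearest critical point in that direction is w = 0, where phi'' = 90 > 0 (a local minimum). The iterate converges there.

0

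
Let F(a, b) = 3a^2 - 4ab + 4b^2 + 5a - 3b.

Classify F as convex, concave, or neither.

convex

F is quadratic, so its Hessian is the constant matrix H = [[6, -4], [-4, 8]].
det(H) = 32, tr(H) = 14.
det(H) > 0 and tr(H) > 0, so H is positive definite everywhere: convex.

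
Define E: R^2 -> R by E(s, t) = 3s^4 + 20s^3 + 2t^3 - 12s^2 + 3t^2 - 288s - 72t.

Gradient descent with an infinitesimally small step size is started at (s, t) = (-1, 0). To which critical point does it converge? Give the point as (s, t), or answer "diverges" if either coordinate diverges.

E is separable, so gradient descent decouples: s follows -∂E/∂s, t follows -∂E/∂t.
∂E/∂s = 12(s - 2)(s + 3)(s + 4); at s=-1 this is -216, so s increases.
∂E/∂t = 6(t - 3)(t + 4); at t=0 this is -72, so t increases.
s converges to its nearest critical value 2 (a local min of the s-part); t converges to 3. The iterate converges to (2, 3).

(2, 3)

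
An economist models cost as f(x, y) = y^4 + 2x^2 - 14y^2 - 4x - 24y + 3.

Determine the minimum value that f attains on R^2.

f(x,y) separates as P(x) + Q(y) + 3, so its minimum is min P + min Q + 3.
P'(x) = 4x - 4 vanishes at x ∈ {1}; Q'(y) = 4(y - 3)(y + 1)(y + 2) vanishes at y ∈ {-2, -1, 3}.
Local minima of P (where P''>0): P(1)=-2. Local minima of Q: Q(-2)=8, Q(3)=-117.
So the global minimum of f is P(1) + Q(3) + 3 = -2 − 117 + 3 = -116, attained at (1, 3).

-116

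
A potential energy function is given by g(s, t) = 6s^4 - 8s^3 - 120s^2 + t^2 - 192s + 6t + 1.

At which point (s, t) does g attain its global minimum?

g(s,t) separates as P(s) + Q(t) + 1, so its minimum is min P + min Q + 1.
P'(s) = 24(s - 4)(s + 1)(s + 2) vanishes at s ∈ {-2, -1, 4}; Q'(t) = 2(t + 3) vanishes at t ∈ {-3}.
Local minima of P (where P''>0): P(-2)=64, P(4)=-1664. Local minima of Q: Q(-3)=-9.
So the global minimum of g is P(4) + Q(-3) + 1 = -1664 − 9 + 1 = -1672, attained at (4, -3).

(4, -3)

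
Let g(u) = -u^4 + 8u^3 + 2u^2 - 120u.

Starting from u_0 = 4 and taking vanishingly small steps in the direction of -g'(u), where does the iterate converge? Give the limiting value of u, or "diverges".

3

g'(u) = -4(u - 5)(u - 3)(u + 2), so g'(4) = 24.
Gradient descent moves in the -g' direction, i.e. u is decreasing.
The nearest critical point in that direction is u = 3, where g'' = 40 > 0 (a local minimum). The iterate converges there.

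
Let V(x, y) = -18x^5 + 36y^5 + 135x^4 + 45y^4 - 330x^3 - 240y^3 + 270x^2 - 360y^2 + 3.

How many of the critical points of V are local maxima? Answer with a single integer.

4

V separates as a function of x plus a function of y, so ∇V=0 decouples.
∂V/∂x = -90x(x - 3)(x - 2)(x - 1) = 0 at x ∈ {0, 1, 2, 3}; ∂V/∂y = 180y(y - 2)(y + 1)(y + 2) = 0 at y ∈ {-2, -1, 0, 2}.
The Hessian is diagonal: diag(V_xx, V_yy). Second derivatives: V_xx(0)=540, V_xx(1)=-180, V_xx(2)=180, V_xx(3)=-540; V_yy(-2)=-1440, V_yy(-1)=540, V_yy(0)=-720, V_yy(2)=4320.
Local maxima occur where both diagonal entries negative: (1, -2), (1, 0), (3, -2), (3, 0). Count: 4.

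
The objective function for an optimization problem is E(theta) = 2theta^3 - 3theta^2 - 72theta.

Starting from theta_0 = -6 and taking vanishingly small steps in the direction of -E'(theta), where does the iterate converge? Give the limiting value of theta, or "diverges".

diverges

E'(theta) = 6(theta - 4)(theta + 3), so E'(-6) = 180.
Gradient descent moves in the -E' direction, i.e. theta is decreasing.
There is no critical point below theta=-6, and E' keeps the same sign, so the iterate runs off to −∞.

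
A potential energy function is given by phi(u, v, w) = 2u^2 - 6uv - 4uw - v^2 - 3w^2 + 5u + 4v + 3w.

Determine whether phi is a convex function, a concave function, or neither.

neither

phi is quadratic, so its Hessian is the constant matrix H = [[4, -6, -4], [-6, -2, 0], [-4, 0, -6]].
Leading principal minors: 4, -44, 296.
Neither pattern holds ⇒ H is indefinite ⇒ neither convex nor concave.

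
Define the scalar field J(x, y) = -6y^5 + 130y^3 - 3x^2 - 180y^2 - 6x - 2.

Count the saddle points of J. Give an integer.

2

J separates as a function of x plus a function of y, so ∇J=0 decouples.
∂J/∂x = -6(x + 1) = 0 at x ∈ {-1}; ∂J/∂y = -30y(y - 3)(y - 1)(y + 4) = 0 at y ∈ {-4, 0, 1, 3}.
The Hessian is diagonal: diag(J_xx, J_yy). Second derivatives: J_xx(-1)=-6; J_yy(-4)=4200, J_yy(0)=-360, J_yy(1)=300, J_yy(3)=-1260.
Saddle points occur where the two diagonal entries have opposite signs: (-1, -4), (-1, 1). Count: 2.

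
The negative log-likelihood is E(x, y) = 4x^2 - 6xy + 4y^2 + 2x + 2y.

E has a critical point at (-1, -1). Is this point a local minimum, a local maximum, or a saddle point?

local minimum

The Hessian of E is constant: H = [[8, -6], [-6, 8]].
det(H) = 8·8 − (-6)² = 28.
det(H) > 0 and tr(H) = 16 > 0, so H is positive definite and the point is a local minimum.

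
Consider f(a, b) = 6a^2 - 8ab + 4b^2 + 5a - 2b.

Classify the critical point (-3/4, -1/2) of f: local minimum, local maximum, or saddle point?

The Hessian of f is constant: H = [[12, -8], [-8, 8]].
det(H) = 12·8 − (-8)² = 32.
det(H) > 0 and tr(H) = 20 > 0, so H is positive definite and the point is a local minimum.

local minimum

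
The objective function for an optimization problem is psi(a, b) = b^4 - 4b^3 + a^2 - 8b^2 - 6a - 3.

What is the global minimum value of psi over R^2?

-140

psi(a,b) separates as P(a) + Q(b) − 3, so its minimum is min P + min Q − 3.
P'(a) = 2a - 6 vanishes at a ∈ {3}; Q'(b) = 4b(b - 4)(b + 1) vanishes at b ∈ {-1, 0, 4}.
Local minima of P (where P''>0): P(3)=-9. Local minima of Q: Q(-1)=-3, Q(4)=-128.
So the global minimum of psi is P(3) + Q(4) − 3 = -9 − 128 − 3 = -140, attained at (3, 4).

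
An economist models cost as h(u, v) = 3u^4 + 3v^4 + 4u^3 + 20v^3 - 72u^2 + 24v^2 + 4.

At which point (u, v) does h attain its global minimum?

(-4, -4)

h(u,v) separates as P(u) + Q(v) + 4, so its minimum is min P + min Q + 4.
P'(u) = 12u(u - 3)(u + 4) vanishes at u ∈ {-4, 0, 3}; Q'(v) = 12v(v + 1)(v + 4) vanishes at v ∈ {-4, -1, 0}.
Local minima of P (where P''>0): P(-4)=-640, P(3)=-297. Local minima of Q: Q(-4)=-128, Q(0)=0.
So the global minimum of h is P(-4) + Q(-4) + 4 = -640 − 128 + 4 = -764, attained at (-4, -4).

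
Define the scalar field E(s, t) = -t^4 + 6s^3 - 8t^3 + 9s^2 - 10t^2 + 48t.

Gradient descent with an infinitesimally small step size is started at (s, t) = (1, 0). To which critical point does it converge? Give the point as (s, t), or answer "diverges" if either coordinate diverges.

E is separable, so gradient descent decouples: s follows -∂E/∂s, t follows -∂E/∂t.
∂E/∂s = 18s(s + 1); at s=1 this is 36, so s decreases.
∂E/∂t = -4(t - 1)(t + 3)(t + 4); at t=0 this is 48, so t decreases.
s converges to its nearest critical value 0 (a local min of the s-part); t converges to -3. The iterate converges to (0, -3).

(0, -3)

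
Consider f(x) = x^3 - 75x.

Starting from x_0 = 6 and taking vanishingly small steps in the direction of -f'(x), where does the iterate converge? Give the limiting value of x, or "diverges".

f'(x) = 3(x - 5)(x + 5), so f'(6) = 33.
Gradient descent moves in the -f' direction, i.e. x is decreasing.
The nearest critical point in that direction is x = 5, where f'' = 30 > 0 (a local minimum). The iterate converges there.

5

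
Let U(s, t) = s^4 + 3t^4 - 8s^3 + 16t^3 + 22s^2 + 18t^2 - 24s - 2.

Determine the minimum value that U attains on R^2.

-38

U(s,t) separates as P(s) + Q(t) − 2, so its minimum is min P + min Q − 2.
P'(s) = 4(s - 3)(s - 2)(s - 1) vanishes at s ∈ {1, 2, 3}; Q'(t) = 12t(t + 1)(t + 3) vanishes at t ∈ {-3, -1, 0}.
Local minima of P (where P''>0): P(1)=-9, P(3)=-9. Local minima of Q: Q(-3)=-27, Q(0)=0.
So the global minimum of U is P(1) + Q(-3) − 2 = -9 − 27 − 2 = -38, attained at (1, -3).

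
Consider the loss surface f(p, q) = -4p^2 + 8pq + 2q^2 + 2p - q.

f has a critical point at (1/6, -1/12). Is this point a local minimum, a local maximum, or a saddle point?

The Hessian of f is constant: H = [[-8, 8], [8, 4]].
det(H) = (-8)·4 − 8² = -96.
Since det(H) < 0, H is indefinite and the critical point is a saddle point.

saddle point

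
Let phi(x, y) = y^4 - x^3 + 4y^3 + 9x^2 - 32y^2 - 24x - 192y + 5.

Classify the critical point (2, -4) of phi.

local minimum

The mixed partial ∂²phi/∂x∂y is 0, so the Hessian at any point is diag(phi_xx, phi_yy) = diag(6(-x + 3), 4(3y^2 + 6y - 16)).
At (2, -4): H = diag(6, 32).
Both eigenvalues are positive, so H is positive definite: a local minimum.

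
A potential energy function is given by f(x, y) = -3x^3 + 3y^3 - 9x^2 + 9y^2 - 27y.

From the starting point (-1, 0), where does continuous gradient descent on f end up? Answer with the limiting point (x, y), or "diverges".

f is separable, so gradient descent decouples: x follows -∂f/∂x, y follows -∂f/∂y.
∂f/∂x = -9x(x + 2); at x=-1 this is 9, so x decreases.
∂f/∂y = 9(y - 1)(y + 3); at y=0 this is -27, so y increases.
x converges to its nearest critical value -2 (a local min of the x-part); y converges to 1. The iterate converges to (-2, 1).

(-2, 1)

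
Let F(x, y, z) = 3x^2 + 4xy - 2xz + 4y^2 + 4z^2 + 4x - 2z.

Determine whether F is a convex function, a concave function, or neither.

F is quadratic, so its Hessian is the constant matrix H = [[6, 4, -2], [4, 8, 0], [-2, 0, 8]].
Leading principal minors: 6, 32, 224.
All positive ⇒ H ≻ 0 ⇒ convex.

convex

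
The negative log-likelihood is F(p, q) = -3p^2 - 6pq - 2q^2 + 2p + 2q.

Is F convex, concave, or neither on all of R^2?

F is quadratic, so its Hessian is the constant matrix H = [[-6, -6], [-6, -4]].
det(H) = -12, tr(H) = -10.
det(H) < 0, so H is indefinite: neither convex nor concave.

neither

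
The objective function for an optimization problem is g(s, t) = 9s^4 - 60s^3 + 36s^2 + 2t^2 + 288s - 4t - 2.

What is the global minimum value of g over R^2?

g(s,t) separates as P(s) + Q(t) − 2, so its minimum is min P + min Q − 2.
P'(s) = 36(s - 4)(s - 2)(s + 1) vanishes at s ∈ {-1, 2, 4}; Q'(t) = 4(t - 1) vanishes at t ∈ {1}.
Local minima of P (where P''>0): P(-1)=-183, P(4)=192. Local minima of Q: Q(1)=-2.
So the global minimum of g is P(-1) + Q(1) − 2 = -183 − 2 − 2 = -187, attained at (-1, 1).

-187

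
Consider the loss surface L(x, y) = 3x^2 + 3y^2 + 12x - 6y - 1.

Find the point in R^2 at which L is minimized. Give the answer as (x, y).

(-2, 1)

L(x,y) separates as P(x) + Q(y) − 1, so its minimum is min P + min Q − 1.
P'(x) = 6x + 12 vanishes at x ∈ {-2}; Q'(y) = 6y - 6 vanishes at y ∈ {1}.
Local minima of P (where P''>0): P(-2)=-12. Local minima of Q: Q(1)=-3.
So the global minimum of L is P(-2) + Q(1) − 1 = -12 − 3 − 1 = -16, attained at (-2, 1).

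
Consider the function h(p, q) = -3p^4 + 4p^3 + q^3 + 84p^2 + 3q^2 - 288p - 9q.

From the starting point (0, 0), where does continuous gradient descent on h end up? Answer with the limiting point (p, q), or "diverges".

h is separable, so gradient descent decouples: p follows -∂h/∂p, q follows -∂h/∂q.
∂h/∂p = -12(p - 3)(p - 2)(p + 4); at p=0 this is -288, so p increases.
∂h/∂q = 3(q - 1)(q + 3); at q=0 this is -9, so q increases.
p converges to its nearest critical value 2 (a local min of the p-part); q converges to 1. The iterate converges to (2, 1).

(2, 1)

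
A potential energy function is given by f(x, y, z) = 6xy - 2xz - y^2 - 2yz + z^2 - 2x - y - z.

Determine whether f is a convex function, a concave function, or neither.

neither

f is quadratic, so its Hessian is the constant matrix H = [[0, 6, -2], [6, -2, -2], [-2, -2, 2]].
Leading principal minors: 0, -36, -16.
Neither pattern holds ⇒ H is indefinite ⇒ neither convex nor concave.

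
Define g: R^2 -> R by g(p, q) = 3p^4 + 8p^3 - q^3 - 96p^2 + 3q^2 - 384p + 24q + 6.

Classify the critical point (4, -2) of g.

local minimum

The mixed partial ∂²g/∂p∂q is 0, so the Hessian at any point is diag(g_pp, g_qq) = diag(12(3p^2 + 4p - 16), 6(-q + 1)).
At (4, -2): H = diag(576, 18).
Both eigenvalues are positive, so H is positive definite: a local minimum.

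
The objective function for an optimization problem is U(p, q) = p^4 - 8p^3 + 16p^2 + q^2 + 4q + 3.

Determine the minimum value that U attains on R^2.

-1

U(p,q) separates as A(p) + B(q) + 3, so its minimum is min A + min B + 3.
A'(p) = 4p(p - 4)(p - 2) vanishes at p ∈ {0, 2, 4}; B'(q) = 2q + 4 vanishes at q ∈ {-2}.
Local minima of A (where A''>0): A(0)=0, A(4)=0. Local minima of B: B(-2)=-4.
So the global minimum of U is A(0) + B(-2) + 3 = 0 − 4 + 3 = -1, attained at (0, -2).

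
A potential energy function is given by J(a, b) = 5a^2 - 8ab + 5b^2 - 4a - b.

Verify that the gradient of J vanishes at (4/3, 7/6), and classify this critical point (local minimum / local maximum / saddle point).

local minimum

∇J = (10a - 8b - 4, -8a + 10b - 1); substituting (4/3, 7/6) gives ∇J = (0, 0), so (4/3, 7/6) is indeed a critical point.
The Hessian of J is constant: H = [[10, -8], [-8, 10]].
det(H) = 10·10 − (-8)² = 36.
det(H) > 0 and tr(H) = 20 > 0, so H is positive definite and the point is a local minimum.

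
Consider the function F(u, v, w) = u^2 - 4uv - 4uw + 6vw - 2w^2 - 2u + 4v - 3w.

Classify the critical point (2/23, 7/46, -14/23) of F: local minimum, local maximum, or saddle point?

saddle point

The Hessian is constant: H = [[2, -4, -4], [-4, 0, 6], [-4, 6, -4]].
Leading principal minors: Δ₁ = 2, Δ₂ = -16, Δ₃ = 184.
The minors fit neither the all-positive nor the alternating-sign pattern, so H is indefinite: a saddle point.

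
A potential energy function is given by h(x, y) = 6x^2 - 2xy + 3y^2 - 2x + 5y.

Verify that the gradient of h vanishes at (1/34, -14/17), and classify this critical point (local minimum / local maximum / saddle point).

∇h = (12x - 2y - 2, -2x + 6y + 5); substituting (1/34, -14/17) gives ∇h = (0, 0), so (1/34, -14/17) is indeed a critical point.
The Hessian of h is constant: H = [[12, -2], [-2, 6]].
det(H) = 12·6 − (-2)² = 68.
det(H) > 0 and tr(H) = 18 > 0, so H is positive definite and the point is a local minimum.

local minimum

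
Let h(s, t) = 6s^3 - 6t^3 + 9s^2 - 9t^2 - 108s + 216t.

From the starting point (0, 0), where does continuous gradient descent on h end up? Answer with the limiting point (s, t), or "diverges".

h is separable, so gradient descent decouples: s follows -∂h/∂s, t follows -∂h/∂t.
∂h/∂s = 18(s - 2)(s + 3); at s=0 this is -108, so s increases.
∂h/∂t = -18(t - 3)(t + 4); at t=0 this is 216, so t decreases.
s converges to its nearest critical value 2 (a local min of the s-part); t converges to -4. The iterate converges to (2, -4).

(2, -4)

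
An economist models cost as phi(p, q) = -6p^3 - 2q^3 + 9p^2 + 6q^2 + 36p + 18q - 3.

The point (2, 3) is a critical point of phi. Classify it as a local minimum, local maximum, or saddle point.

local maximum

The mixed partial ∂²phi/∂p∂q is 0, so the Hessian at any point is diag(phi_pp, phi_qq) = diag(18(-2p + 1), 12(-q + 1)).
At (2, 3): H = diag(-54, -24).
Both eigenvalues are negative, so H is negative definite: a local maximum.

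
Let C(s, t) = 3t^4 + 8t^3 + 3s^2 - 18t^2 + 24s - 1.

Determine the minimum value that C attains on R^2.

-184

C(s,t) separates as P(s) + Q(t) − 1, so its minimum is min P + min Q − 1.
P'(s) = 6s + 24 vanishes at s ∈ {-4}; Q'(t) = 12t(t - 1)(t + 3) vanishes at t ∈ {-3, 0, 1}.
Local minima of P (where P''>0): P(-4)=-48. Local minima of Q: Q(-3)=-135, Q(1)=-7.
So the global minimum of C is P(-4) + Q(-3) − 1 = -48 − 135 − 1 = -184, attained at (-4, -3).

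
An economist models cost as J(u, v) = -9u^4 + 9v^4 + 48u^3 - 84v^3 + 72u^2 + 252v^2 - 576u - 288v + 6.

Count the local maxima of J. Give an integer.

2

J separates as a function of u plus a function of v, so ∇J=0 decouples.
∂J/∂u = -36(u - 4)(u - 2)(u + 2) = 0 at u ∈ {-2, 2, 4}; ∂J/∂v = 36(v - 4)(v - 2)(v - 1) = 0 at v ∈ {1, 2, 4}.
The Hessian is diagonal: diag(J_uu, J_vv). Second derivatives: J_uu(-2)=-864, J_uu(2)=288, J_uu(4)=-432; J_vv(1)=108, J_vv(2)=-72, J_vv(4)=216.
Local maxima occur where both diagonal entries negative: (-2, 2), (4, 2). Count: 2.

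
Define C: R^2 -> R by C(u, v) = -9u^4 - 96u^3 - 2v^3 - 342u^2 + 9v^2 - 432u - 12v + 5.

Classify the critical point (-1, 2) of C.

local maximum

The mixed partial ∂²C/∂u∂v is 0, so the Hessian at any point is diag(C_uu, C_vv) = diag(-36(3u^2 + 16u + 19), 6(-2v + 3)).
At (-1, 2): H = diag(-216, -6).
Both eigenvalues are negative, so H is negative definite: a local maximum.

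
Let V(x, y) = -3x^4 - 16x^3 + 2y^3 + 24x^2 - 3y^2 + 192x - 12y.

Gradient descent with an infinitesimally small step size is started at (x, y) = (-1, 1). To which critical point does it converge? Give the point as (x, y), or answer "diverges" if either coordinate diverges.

V is separable, so gradient descent decouples: x follows -∂V/∂x, y follows -∂V/∂y.
∂V/∂x = -12(x - 2)(x + 2)(x + 4); at x=-1 this is 108, so x decreases.
∂V/∂y = 6(y - 2)(y + 1); at y=1 this is -12, so y increases.
x converges to its nearest critical value -2 (a local min of the x-part); y converges to 2. The iterate converges to (-2, 2).

(-2, 2)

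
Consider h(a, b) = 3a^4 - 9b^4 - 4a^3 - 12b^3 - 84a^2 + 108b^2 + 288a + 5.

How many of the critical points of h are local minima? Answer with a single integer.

2

h separates as a function of a plus a function of b, so ∇h=0 decouples.
∂h/∂a = 12(a - 3)(a - 2)(a + 4) = 0 at a ∈ {-4, 2, 3}; ∂h/∂b = -36b(b - 2)(b + 3) = 0 at b ∈ {-3, 0, 2}.
The Hessian is diagonal: diag(h_aa, h_bb). Second derivatives: h_aa(-4)=504, h_aa(2)=-72, h_aa(3)=84; h_bb(-3)=-540, h_bb(0)=216, h_bb(2)=-360.
Local minima occur where both diagonal entries positive: (-4, 0), (3, 0). Count: 2.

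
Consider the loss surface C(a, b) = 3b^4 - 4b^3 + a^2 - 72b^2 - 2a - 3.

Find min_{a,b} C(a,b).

-644

C(a,b) separates as P(a) + Q(b) − 3, so its minimum is min P + min Q − 3.
P'(a) = 2a - 2 vanishes at a ∈ {1}; Q'(b) = 12b(b - 4)(b + 3) vanishes at b ∈ {-3, 0, 4}.
Local minima of P (where P''>0): P(1)=-1. Local minima of Q: Q(-3)=-297, Q(4)=-640.
So the global minimum of C is P(1) + Q(4) − 3 = -1 − 640 − 3 = -644, attained at (1, 4).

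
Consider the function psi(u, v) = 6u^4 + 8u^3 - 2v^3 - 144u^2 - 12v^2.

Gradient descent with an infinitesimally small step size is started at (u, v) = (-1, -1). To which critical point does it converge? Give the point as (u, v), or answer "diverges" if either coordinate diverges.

(-4, -4)

psi is separable, so gradient descent decouples: u follows -∂psi/∂u, v follows -∂psi/∂v.
∂psi/∂u = 24u(u - 3)(u + 4); at u=-1 this is 288, so u decreases.
∂psi/∂v = -6v(v + 4); at v=-1 this is 18, so v decreases.
u converges to its nearest critical value -4 (a local min of the u-part); v converges to -4. The iterate converges to (-4, -4).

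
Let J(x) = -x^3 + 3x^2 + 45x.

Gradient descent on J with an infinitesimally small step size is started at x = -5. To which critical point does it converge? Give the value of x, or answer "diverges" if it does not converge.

-3

J'(x) = -3(x - 5)(x + 3), so J'(-5) = -60.
Gradient descent moves in the -J' direction, i.e. x is increasing.
The nearest critical point in that direction is x = -3, where J'' = 24 > 0 (a local minimum). The iterate converges there.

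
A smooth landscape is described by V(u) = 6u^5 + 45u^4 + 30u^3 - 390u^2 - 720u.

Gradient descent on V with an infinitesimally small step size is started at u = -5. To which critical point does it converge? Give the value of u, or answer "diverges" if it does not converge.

V'(u) = 30(u - 2)(u + 1)(u + 3)(u + 4), so V'(-5) = 1680.
Gradient descent moves in the -V' direction, i.e. u is decreasing.
There is no critical point below u=-5, and V' keeps the same sign, so the iterate runs off to −∞.

diverges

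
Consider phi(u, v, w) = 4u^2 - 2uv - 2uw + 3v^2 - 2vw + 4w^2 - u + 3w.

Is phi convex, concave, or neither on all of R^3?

phi is quadratic, so its Hessian is the constant matrix H = [[8, -2, -2], [-2, 6, -2], [-2, -2, 8]].
Leading principal minors: 8, 44, 280.
All positive ⇒ H ≻ 0 ⇒ convex.

convex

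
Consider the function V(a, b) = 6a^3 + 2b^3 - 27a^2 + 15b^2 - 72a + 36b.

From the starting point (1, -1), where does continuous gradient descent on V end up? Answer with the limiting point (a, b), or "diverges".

V is separable, so gradient descent decouples: a follows -∂V/∂a, b follows -∂V/∂b.
∂V/∂a = 18(a - 4)(a + 1); at a=1 this is -108, so a increases.
∂V/∂b = 6(b + 2)(b + 3); at b=-1 this is 12, so b decreases.
a converges to its nearest critical value 4 (a local min of the a-part); b converges to -2. The iterate converges to (4, -2).

(4, -2)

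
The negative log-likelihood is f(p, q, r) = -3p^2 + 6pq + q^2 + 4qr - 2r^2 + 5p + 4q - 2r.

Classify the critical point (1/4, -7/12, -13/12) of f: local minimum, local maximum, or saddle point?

The Hessian is constant: H = [[-6, 6, 0], [6, 2, 4], [0, 4, -4]].
Leading principal minors: Δ₁ = -6, Δ₂ = -48, Δ₃ = 288.
The minors fit neither the all-positive nor the alternating-sign pattern, so H is indefinite: a saddle point.

saddle point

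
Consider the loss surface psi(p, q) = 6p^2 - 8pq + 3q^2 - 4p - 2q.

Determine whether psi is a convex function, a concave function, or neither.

convex

psi is quadratic, so its Hessian is the constant matrix H = [[12, -8], [-8, 6]].
det(H) = 8, tr(H) = 18.
det(H) > 0 and tr(H) > 0, so H is positive definite everywhere: convex.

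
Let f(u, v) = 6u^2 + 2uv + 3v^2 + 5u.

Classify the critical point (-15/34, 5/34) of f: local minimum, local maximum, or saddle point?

The Hessian of f is constant: H = [[12, 2], [2, 6]].
det(H) = 12·6 − 2² = 68.
det(H) > 0 and tr(H) = 18 > 0, so H is positive definite and the point is a local minimum.

local minimum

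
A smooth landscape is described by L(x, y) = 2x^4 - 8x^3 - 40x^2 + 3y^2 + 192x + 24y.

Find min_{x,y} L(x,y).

L(x,y) separates as P(x) + Q(y), so its minimum is min P + min Q.
P'(x) = 8(x - 4)(x - 2)(x + 3) vanishes at x ∈ {-3, 2, 4}; Q'(y) = 6y + 24 vanishes at y ∈ {-4}.
Local minima of P (where P''>0): P(-3)=-558, P(4)=128. Local minima of Q: Q(-4)=-48.
So the global minimum of L is P(-3) + Q(-4) = -558 − 48 = -606, attained at (-3, -4).

-606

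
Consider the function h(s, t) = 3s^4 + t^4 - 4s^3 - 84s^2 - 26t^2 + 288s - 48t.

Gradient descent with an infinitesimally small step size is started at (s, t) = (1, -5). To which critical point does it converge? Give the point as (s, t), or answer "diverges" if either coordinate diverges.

h is separable, so gradient descent decouples: s follows -∂h/∂s, t follows -∂h/∂t.
∂h/∂s = 12(s - 3)(s - 2)(s + 4); at s=1 this is 120, so s decreases.
∂h/∂t = 4(t - 4)(t + 1)(t + 3); at t=-5 this is -288, so t increases.
s converges to its nearest critical value -4 (a local min of the s-part); t converges to -3. The iterate converges to (-4, -3).

(-4, -3)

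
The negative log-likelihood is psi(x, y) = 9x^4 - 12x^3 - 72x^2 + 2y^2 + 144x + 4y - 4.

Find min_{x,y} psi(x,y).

-342

psi(x,y) separates as P(x) + Q(y) − 4, so its minimum is min P + min Q − 4.
P'(x) = 36(x - 2)(x - 1)(x + 2) vanishes at x ∈ {-2, 1, 2}; Q'(y) = 4y + 4 vanishes at y ∈ {-1}.
Local minima of P (where P''>0): P(-2)=-336, P(2)=48. Local minima of Q: Q(-1)=-2.
So the global minimum of psi is P(-2) + Q(-1) − 4 = -336 − 2 − 4 = -342, attained at (-2, -1).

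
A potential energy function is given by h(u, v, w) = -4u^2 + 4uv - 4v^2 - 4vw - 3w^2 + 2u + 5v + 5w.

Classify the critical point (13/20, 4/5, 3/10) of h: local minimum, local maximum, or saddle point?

The Hessian is constant: H = [[-8, 4, 0], [4, -8, -4], [0, -4, -6]].
Leading principal minors: Δ₁ = -8, Δ₂ = 48, Δ₃ = -160.
The minors alternate sign starting negative (−, +, −), so H is negative definite: a local maximum.

local maximum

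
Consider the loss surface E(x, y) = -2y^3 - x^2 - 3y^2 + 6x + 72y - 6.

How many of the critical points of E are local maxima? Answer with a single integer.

1

E separates as a function of x plus a function of y, so ∇E=0 decouples.
∂E/∂x = -2(x - 3) = 0 at x ∈ {3}; ∂E/∂y = -6(y - 3)(y + 4) = 0 at y ∈ {-4, 3}.
The Hessian is diagonal: diag(E_xx, E_yy). Second derivatives: E_xx(3)=-2; E_yy(-4)=42, E_yy(3)=-42.
Local maxima occur where both diagonal entries negative: (3, 3). Count: 1.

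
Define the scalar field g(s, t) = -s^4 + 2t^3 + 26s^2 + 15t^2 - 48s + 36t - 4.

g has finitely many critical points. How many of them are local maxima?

g separates as a function of s plus a function of t, so ∇g=0 decouples.
∂g/∂s = -4(s - 3)(s - 1)(s + 4) = 0 at s ∈ {-4, 1, 3}; ∂g/∂t = 6(t + 2)(t + 3) = 0 at t ∈ {-3, -2}.
The Hessian is diagonal: diag(g_ss, g_tt). Second derivatives: g_ss(-4)=-140, g_ss(1)=40, g_ss(3)=-56; g_tt(-3)=-6, g_tt(-2)=6.
Local maxima occur where both diagonal entries negative: (-4, -3), (3, -3). Count: 2.

2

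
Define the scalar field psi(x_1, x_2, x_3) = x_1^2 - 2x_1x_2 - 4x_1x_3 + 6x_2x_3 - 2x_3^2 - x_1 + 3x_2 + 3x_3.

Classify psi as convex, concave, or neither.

psi is quadratic, so its Hessian is the constant matrix H = [[2, -2, -4], [-2, 0, 6], [-4, 6, -4]].
Leading principal minors: 2, -4, 40.
Neither pattern holds ⇒ H is indefinite ⇒ neither convex nor concave.

neither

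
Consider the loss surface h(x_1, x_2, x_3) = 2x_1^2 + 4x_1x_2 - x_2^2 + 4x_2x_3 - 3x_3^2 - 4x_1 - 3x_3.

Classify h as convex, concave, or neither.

neither

h is quadratic, so its Hessian is the constant matrix H = [[4, 4, 0], [4, -2, 4], [0, 4, -6]].
Leading principal minors: 4, -24, 80.
Neither pattern holds ⇒ H is indefinite ⇒ neither convex nor concave.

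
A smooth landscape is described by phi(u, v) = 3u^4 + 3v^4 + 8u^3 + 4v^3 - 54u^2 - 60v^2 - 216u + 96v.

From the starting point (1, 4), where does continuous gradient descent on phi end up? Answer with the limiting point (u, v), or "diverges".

phi is separable, so gradient descent decouples: u follows -∂phi/∂u, v follows -∂phi/∂v.
∂phi/∂u = 12(u - 3)(u + 2)(u + 3); at u=1 this is -288, so u increases.
∂phi/∂v = 12(v - 2)(v - 1)(v + 4); at v=4 this is 576, so v decreases.
u converges to its nearest critical value 3 (a local min of the u-part); v converges to 2. The iterate converges to (3, 2).

(3, 2)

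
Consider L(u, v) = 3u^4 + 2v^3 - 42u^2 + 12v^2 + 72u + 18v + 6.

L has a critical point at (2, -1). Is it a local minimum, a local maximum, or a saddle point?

local minimum

The mixed partial ∂²L/∂u∂v is 0, so the Hessian at any point is diag(L_uu, L_vv) = diag(12(3u^2 - 7), 12(v + 2)).
At (2, -1): H = diag(60, 12).
Both eigenvalues are positive, so H is positive definite: a local minimum.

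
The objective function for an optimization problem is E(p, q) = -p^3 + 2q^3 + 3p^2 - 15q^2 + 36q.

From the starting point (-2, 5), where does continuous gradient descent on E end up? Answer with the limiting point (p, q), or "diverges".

(0, 3)

E is separable, so gradient descent decouples: p follows -∂E/∂p, q follows -∂E/∂q.
∂E/∂p = -3p(p - 2); at p=-2 this is -24, so p increases.
∂E/∂q = 6(q - 3)(q - 2); at q=5 this is 36, so q decreases.
p converges to its nearest critical value 0 (a local min of the p-part); q converges to 3. The iterate converges to (0, 3).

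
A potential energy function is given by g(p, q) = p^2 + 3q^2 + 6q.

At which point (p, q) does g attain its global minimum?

g(p,q) separates as A(p) + B(q), so its minimum is min A + min B.
A'(p) = 2p vanishes at p ∈ {0}; B'(q) = 6q + 6 vanishes at q ∈ {-1}.
Local minima of A (where A''>0): A(0)=0. Local minima of B: B(-1)=-3.
So the global minimum of g is A(0) + B(-1) = 0 − 3 = -3, attained at (0, -1).

(0, -1)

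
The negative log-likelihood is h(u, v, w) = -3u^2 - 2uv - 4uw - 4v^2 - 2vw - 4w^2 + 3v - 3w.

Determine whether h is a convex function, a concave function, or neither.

h is quadratic, so its Hessian is the constant matrix H = [[-6, -2, -4], [-2, -8, -2], [-4, -2, -8]].
Leading principal minors: -6, 44, -232.
Signs alternate −, +, − ⇒ H ≺ 0 ⇒ concave.

concave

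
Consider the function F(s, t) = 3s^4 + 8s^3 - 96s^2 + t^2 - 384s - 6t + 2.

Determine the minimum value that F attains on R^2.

F(s,t) separates as P(s) + Q(t) + 2, so its minimum is min P + min Q + 2.
P'(s) = 12(s - 4)(s + 2)(s + 4) vanishes at s ∈ {-4, -2, 4}; Q'(t) = 2(t - 3) vanishes at t ∈ {3}.
Local minima of P (where P''>0): P(-4)=256, P(4)=-1792. Local minima of Q: Q(3)=-9.
So the global minimum of F is P(4) + Q(3) + 2 = -1792 − 9 + 2 = -1799, attained at (4, 3).

-1799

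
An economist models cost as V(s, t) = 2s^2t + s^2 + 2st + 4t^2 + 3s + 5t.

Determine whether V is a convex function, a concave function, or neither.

The term 2s^2t is cubic, so the Hessian is not constant.
∂²V/∂s² = 4t + 2, which takes both signs as t varies (negative for sufficiently negative t). A diagonal entry of the Hessian changing sign means the Hessian is neither positive- nor negative-semidefinite on all of R^2.

neither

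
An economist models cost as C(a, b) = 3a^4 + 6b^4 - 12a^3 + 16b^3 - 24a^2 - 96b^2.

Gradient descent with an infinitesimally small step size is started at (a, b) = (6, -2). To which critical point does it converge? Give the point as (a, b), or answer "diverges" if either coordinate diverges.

C is separable, so gradient descent decouples: a follows -∂C/∂a, b follows -∂C/∂b.
∂C/∂a = 12a(a - 4)(a + 1); at a=6 this is 1008, so a decreases.
∂C/∂b = 24b(b - 2)(b + 4); at b=-2 this is 384, so b decreases.
a converges to its nearest critical value 4 (a local min of the a-part); b converges to -4. The iterate converges to (4, -4).

(4, -4)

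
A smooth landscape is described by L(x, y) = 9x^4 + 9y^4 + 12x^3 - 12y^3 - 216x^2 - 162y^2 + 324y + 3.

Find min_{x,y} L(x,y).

-3294

L(x,y) separates as P(x) + Q(y) + 3, so its minimum is min P + min Q + 3.
P'(x) = 36x(x - 3)(x + 4) vanishes at x ∈ {-4, 0, 3}; Q'(y) = 36(y - 3)(y - 1)(y + 3) vanishes at y ∈ {-3, 1, 3}.
Local minima of P (where P''>0): P(-4)=-1920, P(3)=-891. Local minima of Q: Q(-3)=-1377, Q(3)=-81.
So the global minimum of L is P(-4) + Q(-3) + 3 = -1920 − 1377 + 3 = -3294, attained at (-4, -3).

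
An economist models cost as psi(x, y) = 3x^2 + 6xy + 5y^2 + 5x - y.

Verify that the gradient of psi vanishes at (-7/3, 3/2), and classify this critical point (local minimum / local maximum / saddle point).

local minimum

∇psi = (6x + 6y + 5, 6x + 10y - 1); substituting (-7/3, 3/2) gives ∇psi = (0, 0), so (-7/3, 3/2) is indeed a critical point.
The Hessian of psi is constant: H = [[6, 6], [6, 10]].
det(H) = 6·10 − 6² = 24.
det(H) > 0 and tr(H) = 16 > 0, so H is positive definite and the point is a local minimum.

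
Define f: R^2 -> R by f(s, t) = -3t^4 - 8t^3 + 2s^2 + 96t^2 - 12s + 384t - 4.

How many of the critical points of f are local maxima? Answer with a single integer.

f separates as a function of s plus a function of t, so ∇f=0 decouples.
∂f/∂s = 4(s - 3) = 0 at s ∈ {3}; ∂f/∂t = -12(t - 4)(t + 2)(t + 4) = 0 at t ∈ {-4, -2, 4}.
The Hessian is diagonal: diag(f_ss, f_tt). Second derivatives: f_ss(3)=4; f_tt(-4)=-192, f_tt(-2)=144, f_tt(4)=-576.
Local maxima occur where both diagonal entries negative: none. Count: 0.

0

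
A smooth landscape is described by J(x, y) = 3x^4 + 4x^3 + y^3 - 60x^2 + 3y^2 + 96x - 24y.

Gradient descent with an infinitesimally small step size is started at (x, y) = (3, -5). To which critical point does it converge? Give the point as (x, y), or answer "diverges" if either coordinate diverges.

J is separable, so gradient descent decouples: x follows -∂J/∂x, y follows -∂J/∂y.
∂J/∂x = 12(x - 2)(x - 1)(x + 4); at x=3 this is 168, so x decreases.
∂J/∂y = 3(y - 2)(y + 4); at y=-5 this is 21, so y decreases.
The y-coordinate has no critical point in that direction and runs off to infinity.

diverges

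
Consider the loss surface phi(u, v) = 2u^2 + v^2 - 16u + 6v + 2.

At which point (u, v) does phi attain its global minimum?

phi(u,v) separates as P(u) + Q(v) + 2, so its minimum is min P + min Q + 2.
P'(u) = 4u - 16 vanishes at u ∈ {4}; Q'(v) = 2v + 6 vanishes at v ∈ {-3}.
Local minima of P (where P''>0): P(4)=-32. Local minima of Q: Q(-3)=-9.
So the global minimum of phi is P(4) + Q(-3) + 2 = -32 − 9 + 2 = -39, attained at (4, -3).

(4, -3)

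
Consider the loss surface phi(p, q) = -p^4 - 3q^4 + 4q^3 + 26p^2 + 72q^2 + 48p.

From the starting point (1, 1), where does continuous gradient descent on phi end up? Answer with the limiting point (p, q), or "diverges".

phi is separable, so gradient descent decouples: p follows -∂phi/∂p, q follows -∂phi/∂q.
∂phi/∂p = -4(p - 4)(p + 1)(p + 3); at p=1 this is 96, so p decreases.
∂phi/∂q = -12q(q - 4)(q + 3); at q=1 this is 144, so q decreases.
p converges to its nearest critical value -1 (a local min of the p-part); q converges to 0. The iterate converges to (-1, 0).

(-1, 0)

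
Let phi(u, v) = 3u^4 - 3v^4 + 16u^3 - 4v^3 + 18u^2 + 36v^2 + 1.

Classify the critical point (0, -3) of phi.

The mixed partial ∂²phi/∂u∂v is 0, so the Hessian at any point is diag(phi_uu, phi_vv) = diag(12(3u^2 + 8u + 3), 12(-3v^2 - 2v + 6)).
At (0, -3): H = diag(36, -180).
The eigenvalues have opposite signs, so H is indefinite: a saddle point.

saddle point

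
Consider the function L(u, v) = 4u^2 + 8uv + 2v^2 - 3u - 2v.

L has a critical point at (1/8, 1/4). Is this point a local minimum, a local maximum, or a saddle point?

The Hessian of L is constant: H = [[8, 8], [8, 4]].
det(H) = 8·4 − 8² = -32.
Since det(H) < 0, H is indefinite and the critical point is a saddle point.

saddle point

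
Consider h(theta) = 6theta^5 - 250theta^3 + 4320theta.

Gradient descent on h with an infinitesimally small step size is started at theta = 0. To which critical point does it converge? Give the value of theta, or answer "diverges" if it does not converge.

h'(theta) = 30(theta - 4)(theta - 3)(theta + 3)(theta + 4), so h'(0) = 4320.
Gradient descent moves in the -h' direction, i.e. theta is decreasing.
The nearest critical point in that direction is theta = -3, where h'' = 1260 > 0 (a local minimum). The iterate converges there.

-3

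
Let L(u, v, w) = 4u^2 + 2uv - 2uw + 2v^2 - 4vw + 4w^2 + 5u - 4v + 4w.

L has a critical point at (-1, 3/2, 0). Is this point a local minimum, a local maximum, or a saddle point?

local minimum

The Hessian is constant: H = [[8, 2, -2], [2, 4, -4], [-2, -4, 8]].
Leading principal minors: Δ₁ = 8, Δ₂ = 28, Δ₃ = 112.
All leading minors are positive, so H is positive definite: a local minimum.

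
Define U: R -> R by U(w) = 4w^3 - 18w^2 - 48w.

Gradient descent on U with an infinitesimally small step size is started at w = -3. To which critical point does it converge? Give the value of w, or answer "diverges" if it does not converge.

U'(w) = 12(w - 4)(w + 1), so U'(-3) = 168.
Gradient descent moves in the -U' direction, i.e. w is decreasing.
There is no critical point below w=-3, and U' keeps the same sign, so the iterate runs off to −∞.

diverges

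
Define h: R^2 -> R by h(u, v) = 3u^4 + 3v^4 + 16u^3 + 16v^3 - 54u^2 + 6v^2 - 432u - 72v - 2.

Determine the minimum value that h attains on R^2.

-1156

h(u,v) separates as P(u) + Q(v) − 2, so its minimum is min P + min Q − 2.
P'(u) = 12(u - 3)(u + 3)(u + 4) vanishes at u ∈ {-4, -3, 3}; Q'(v) = 12(v - 1)(v + 2)(v + 3) vanishes at v ∈ {-3, -2, 1}.
Local minima of P (where P''>0): P(-4)=608, P(3)=-1107. Local minima of Q: Q(-3)=81, Q(1)=-47.
So the global minimum of h is P(3) + Q(1) − 2 = -1107 − 47 − 2 = -1156, attained at (3, 1).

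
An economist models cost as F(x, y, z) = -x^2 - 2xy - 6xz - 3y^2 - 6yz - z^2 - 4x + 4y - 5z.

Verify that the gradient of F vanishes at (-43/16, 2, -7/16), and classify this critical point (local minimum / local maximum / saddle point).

saddle point

∇F = (-2x - 2y - 6z - 4, -2x - 6y - 6z + 4, -6x - 6y - 2z - 5); substituting (-43/16, 2, -7/16) gives ∇F = (0, 0, 0), so (-43/16, 2, -7/16) is indeed a critical point.
The Hessian is constant: H = [[-2, -2, -6], [-2, -6, -6], [-6, -6, -2]].
Leading principal minors: Δ₁ = -2, Δ₂ = 8, Δ₃ = 128.
The minors fit neither the all-positive nor the alternating-sign pattern, so H is indefinite: a saddle point.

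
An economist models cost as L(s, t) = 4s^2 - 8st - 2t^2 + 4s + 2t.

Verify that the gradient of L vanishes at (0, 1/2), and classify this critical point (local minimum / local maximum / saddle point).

∇L = (8s - 8t + 4, -8s - 4t + 2); substituting (0, 1/2) gives ∇L = (0, 0), so (0, 1/2) is indeed a critical point.
The Hessian of L is constant: H = [[8, -8], [-8, -4]].
det(H) = 8·(-4) − (-8)² = -96.
Since det(H) < 0, H is indefinite and the critical point is a saddle point.

saddle point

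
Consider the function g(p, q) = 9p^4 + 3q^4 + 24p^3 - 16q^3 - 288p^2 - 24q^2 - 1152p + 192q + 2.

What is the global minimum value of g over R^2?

g(p,q) separates as A(p) + B(q) + 2, so its minimum is min A + min B + 2.
A'(p) = 36(p - 4)(p + 2)(p + 4) vanishes at p ∈ {-4, -2, 4}; B'(q) = 12(q - 4)(q - 2)(q + 2) vanishes at q ∈ {-2, 2, 4}.
Local minima of A (where A''>0): A(-4)=768, A(4)=-5376. Local minima of B: B(-2)=-304, B(4)=128.
So the global minimum of g is A(4) + B(-2) + 2 = -5376 − 304 + 2 = -5678, attained at (4, -2).

-5678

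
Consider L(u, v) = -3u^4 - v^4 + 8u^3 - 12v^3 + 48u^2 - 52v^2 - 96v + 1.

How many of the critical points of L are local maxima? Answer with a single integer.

L separates as a function of u plus a function of v, so ∇L=0 decouples.
∂L/∂u = -12u(u - 4)(u + 2) = 0 at u ∈ {-2, 0, 4}; ∂L/∂v = -4(v + 2)(v + 3)(v + 4) = 0 at v ∈ {-4, -3, -2}.
The Hessian is diagonal: diag(L_uu, L_vv). Second derivatives: L_uu(-2)=-144, L_uu(0)=96, L_uu(4)=-288; L_vv(-4)=-8, L_vv(-3)=4, L_vv(-2)=-8.
Local maxima occur where both diagonal entries negative: (-2, -4), (-2, -2), (4, -4), (4, -2). Count: 4.

4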